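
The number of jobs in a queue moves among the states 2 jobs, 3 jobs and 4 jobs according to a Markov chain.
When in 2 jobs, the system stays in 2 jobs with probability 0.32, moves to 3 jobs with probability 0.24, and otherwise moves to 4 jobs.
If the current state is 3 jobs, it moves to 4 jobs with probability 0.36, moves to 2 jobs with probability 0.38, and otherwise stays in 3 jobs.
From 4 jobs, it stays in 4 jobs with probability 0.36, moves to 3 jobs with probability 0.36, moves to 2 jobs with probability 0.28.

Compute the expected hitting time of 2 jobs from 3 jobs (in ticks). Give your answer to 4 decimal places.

Let t(s) be the expected number of ticks to first reach 2 jobs from state s, with t(2 jobs) = 0. Conditioning on the first tick:
t(3 jobs) = 1 + 0.26·t(3 jobs) + 0.36·t(4 jobs)
t(4 jobs) = 1 + 0.36·t(3 jobs) + 0.36·t(4 jobs)
Solving: t(3 jobs) = 2.9070, t(4 jobs) = 3.1977.
Expected ticks from 3 jobs to 2 jobs: 2.9070.

2.9070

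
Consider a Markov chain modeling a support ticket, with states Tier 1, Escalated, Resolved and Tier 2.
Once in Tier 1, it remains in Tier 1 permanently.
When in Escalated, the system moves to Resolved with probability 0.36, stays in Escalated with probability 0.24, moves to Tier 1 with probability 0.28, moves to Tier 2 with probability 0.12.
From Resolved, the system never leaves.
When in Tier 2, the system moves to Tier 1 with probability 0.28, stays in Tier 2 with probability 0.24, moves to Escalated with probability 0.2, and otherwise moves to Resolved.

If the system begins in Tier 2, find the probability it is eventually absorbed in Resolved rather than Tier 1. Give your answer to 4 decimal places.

Let h(s) be the probability of absorption at Resolved starting from transient state s. Then h(Resolved) = 1 and h(Tier 1) = 0. By first-step analysis:
h(Escalated) = 0.28·0 + 0.24·h(Escalated) + 0.36·1 + 0.12·h(Tier 2)
h(Tier 2) = 0.28·0 + 0.2·h(Escalated) + 0.28·1 + 0.24·h(Tier 2)
Solving: h(Escalated) = 0.5549, h(Tier 2) = 0.5145.
Starting from Tier 2, the probability is 0.5145.

0.5145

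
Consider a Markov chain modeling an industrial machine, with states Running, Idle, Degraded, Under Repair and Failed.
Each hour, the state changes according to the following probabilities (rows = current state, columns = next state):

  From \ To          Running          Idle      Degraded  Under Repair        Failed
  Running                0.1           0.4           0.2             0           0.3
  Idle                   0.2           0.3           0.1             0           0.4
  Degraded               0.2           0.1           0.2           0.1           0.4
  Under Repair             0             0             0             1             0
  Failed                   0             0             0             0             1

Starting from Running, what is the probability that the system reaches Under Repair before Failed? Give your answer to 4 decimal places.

Let h(s) be the probability of absorption at Under Repair starting from transient state s. Then h(Under Repair) = 1 and h(Failed) = 0. By first-step analysis:
h(Running) = 0.1·h(Running) + 0.4·h(Idle) + 0.2·h(Degraded) + 0.3·0
h(Idle) = 0.2·h(Running) + 0.3·h(Idle) + 0.1·h(Degraded) + 0.4·0
h(Degraded) = 0.2·h(Running) + 0.1·h(Idle) + 0.2·h(Degraded) + 0.1·1 + 0.4·0
Solving: h(Running) = 0.0460, h(Idle) = 0.0332, h(Degraded) = 0.1407.
Starting from Running, the probability is 0.0460.

0.0460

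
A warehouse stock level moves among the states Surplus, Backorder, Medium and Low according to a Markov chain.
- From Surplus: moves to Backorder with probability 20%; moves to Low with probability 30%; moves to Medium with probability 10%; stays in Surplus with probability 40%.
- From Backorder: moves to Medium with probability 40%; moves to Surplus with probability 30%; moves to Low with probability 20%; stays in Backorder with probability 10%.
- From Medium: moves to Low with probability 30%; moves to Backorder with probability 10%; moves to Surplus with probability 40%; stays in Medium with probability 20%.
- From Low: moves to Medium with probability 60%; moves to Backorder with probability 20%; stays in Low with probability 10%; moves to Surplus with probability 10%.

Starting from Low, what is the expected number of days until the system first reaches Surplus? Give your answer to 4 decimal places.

Let t(s) be the expected number of days to first reach Surplus from state s, with t(Surplus) = 0. Conditioning on the first day:
t(Backorder) = 1 + 0.1·t(Backorder) + 0.4·t(Medium) + 0.2·t(Low)
t(Medium) = 1 + 0.1·t(Backorder) + 0.2·t(Medium) + 0.3·t(Low)
t(Low) = 1 + 0.2·t(Backorder) + 0.6·t(Medium) + 0.1·t(Low)
Solving: t(Backorder) = 3.4031, t(Medium) = 3.1675, t(Low) = 3.9791.
Expected days from Low to Surplus: 3.9791.

3.9791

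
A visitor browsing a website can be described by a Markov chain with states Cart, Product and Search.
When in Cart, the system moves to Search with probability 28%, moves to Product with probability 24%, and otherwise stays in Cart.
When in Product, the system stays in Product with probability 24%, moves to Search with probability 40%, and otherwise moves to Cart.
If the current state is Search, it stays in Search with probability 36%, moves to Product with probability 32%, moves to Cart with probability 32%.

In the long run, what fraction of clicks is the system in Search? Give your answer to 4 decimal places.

Let the stationary distribution be π with π = πP and π_1 + π_2 + π_3 = 1.
π_1 = 0.48·π_1 + 0.36·π_2 + 0.32·π_3
π_2 = 0.24·π_1 + 0.24·π_2 + 0.32·π_3
Solving with the normalization constraint gives π = (0.3937, 0.2671, 0.3392).
So the stationary probability of Search is 0.3392.

0.3392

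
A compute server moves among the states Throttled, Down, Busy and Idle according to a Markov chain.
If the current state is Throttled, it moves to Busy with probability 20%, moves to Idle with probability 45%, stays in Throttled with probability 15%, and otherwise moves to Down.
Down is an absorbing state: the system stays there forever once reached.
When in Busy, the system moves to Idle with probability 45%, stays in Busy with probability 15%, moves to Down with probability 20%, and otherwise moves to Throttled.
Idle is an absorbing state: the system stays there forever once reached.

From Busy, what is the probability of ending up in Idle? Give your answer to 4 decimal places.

0.6923

Let h(s) be the probability of absorption at Idle starting from transient state s. Then h(Idle) = 1 and h(Down) = 0. By first-step analysis:
h(Throttled) = 0.15·h(Throttled) + 0.2·0 + 0.2·h(Busy) + 0.45·1
h(Busy) = 0.2·h(Throttled) + 0.2·0 + 0.15·h(Busy) + 0.45·1
Solving: h(Throttled) = 0.6923, h(Busy) = 0.6923.
Starting from Busy, the probability is 0.6923.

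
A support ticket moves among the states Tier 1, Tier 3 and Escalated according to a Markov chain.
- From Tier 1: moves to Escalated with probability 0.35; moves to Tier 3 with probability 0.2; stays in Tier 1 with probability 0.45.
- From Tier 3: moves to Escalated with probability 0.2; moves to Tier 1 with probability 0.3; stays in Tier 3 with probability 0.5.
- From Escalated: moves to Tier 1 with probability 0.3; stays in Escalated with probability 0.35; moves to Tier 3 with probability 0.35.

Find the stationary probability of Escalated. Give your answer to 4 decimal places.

Let the stationary distribution be π with π = πP and π_1 + π_2 + π_3 = 1.
π_1 = 0.45·π_1 + 0.3·π_2 + 0.3·π_3
π_2 = 0.2·π_1 + 0.5·π_2 + 0.35·π_3
Solving with the normalization constraint gives π = (0.3529, 0.3495, 0.2976).
So the stationary probability of Escalated is 0.2976.

0.2976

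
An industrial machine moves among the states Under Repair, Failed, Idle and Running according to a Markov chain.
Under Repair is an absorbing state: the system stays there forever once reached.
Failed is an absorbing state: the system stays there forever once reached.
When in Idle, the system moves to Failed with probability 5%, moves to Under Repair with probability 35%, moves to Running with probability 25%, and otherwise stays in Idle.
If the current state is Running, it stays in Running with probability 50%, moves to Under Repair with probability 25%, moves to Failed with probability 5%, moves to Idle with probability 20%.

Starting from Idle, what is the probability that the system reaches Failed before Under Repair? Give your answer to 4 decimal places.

Let h(s) be the probability of absorption at Failed starting from transient state s. Then h(Failed) = 1 and h(Under Repair) = 0. By first-step analysis:
h(Idle) = 0.35·0 + 0.05·1 + 0.35·h(Idle) + 0.25·h(Running)
h(Running) = 0.25·0 + 0.05·1 + 0.2·h(Idle) + 0.5·h(Running)
Solving: h(Idle) = 0.1364, h(Running) = 0.1545.
Starting from Idle, the probability is 0.1364.

0.1364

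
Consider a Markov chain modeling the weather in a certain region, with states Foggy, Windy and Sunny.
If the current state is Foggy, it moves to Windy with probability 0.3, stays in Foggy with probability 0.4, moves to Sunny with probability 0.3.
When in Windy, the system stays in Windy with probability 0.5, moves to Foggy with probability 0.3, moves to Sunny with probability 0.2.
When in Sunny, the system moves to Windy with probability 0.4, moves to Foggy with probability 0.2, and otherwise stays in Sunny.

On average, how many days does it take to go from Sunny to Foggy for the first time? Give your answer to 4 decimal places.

4.0909

Let t(s) be the expected number of days to first reach Foggy from state s, with t(Foggy) = 0. Conditioning on the first day:
t(Windy) = 1 + 0.5·t(Windy) + 0.2·t(Sunny)
t(Sunny) = 1 + 0.4·t(Windy) + 0.4·t(Sunny)
Solving: t(Windy) = 3.6364, t(Sunny) = 4.0909.
Expected days from Sunny to Foggy: 4.0909.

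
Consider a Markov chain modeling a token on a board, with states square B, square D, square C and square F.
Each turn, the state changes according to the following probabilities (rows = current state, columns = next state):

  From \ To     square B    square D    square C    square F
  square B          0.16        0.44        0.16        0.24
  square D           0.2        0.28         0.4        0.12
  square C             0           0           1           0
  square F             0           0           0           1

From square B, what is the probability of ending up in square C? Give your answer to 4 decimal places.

Let h(s) be the probability of absorption at square C starting from transient state s. Then h(square C) = 1 and h(square F) = 0. By first-step analysis:
h(square B) = 0.16·h(square B) + 0.44·h(square D) + 0.16·1 + 0.24·0
h(square D) = 0.2·h(square B) + 0.28·h(square D) + 0.4·1 + 0.12·0
Solving: h(square B) = 0.5635, h(square D) = 0.7121.
Starting from square B, the probability is 0.5635.

0.5635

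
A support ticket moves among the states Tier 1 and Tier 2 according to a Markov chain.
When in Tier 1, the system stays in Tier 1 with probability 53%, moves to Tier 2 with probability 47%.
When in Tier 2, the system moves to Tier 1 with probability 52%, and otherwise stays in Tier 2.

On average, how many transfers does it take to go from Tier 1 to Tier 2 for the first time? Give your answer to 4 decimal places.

2.1277

Let t(s) be the expected number of transfers to first reach Tier 2 from state s, with t(Tier 2) = 0. Conditioning on the first transfer:
t(Tier 1) = 1 + 0.53·t(Tier 1)
Solving: t(Tier 1) = 2.1277.
Expected transfers from Tier 1 to Tier 2: 2.1277.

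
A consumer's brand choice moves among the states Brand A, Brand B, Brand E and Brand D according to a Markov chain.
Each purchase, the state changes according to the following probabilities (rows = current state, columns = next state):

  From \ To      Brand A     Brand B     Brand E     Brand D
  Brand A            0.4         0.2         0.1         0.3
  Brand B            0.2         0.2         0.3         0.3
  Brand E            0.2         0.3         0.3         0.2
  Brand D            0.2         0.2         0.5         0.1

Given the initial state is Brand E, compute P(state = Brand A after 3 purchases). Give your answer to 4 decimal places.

0.2480

Propagate the distribution vector 3 purchases from Brand E.
After 0 purchases: (0.0000, 0.0000, 1.0000, 0.0000)
After 1 purchase: (0.2000, 0.3000, 0.3000, 0.2000)
After 2 purchases: (0.2400, 0.2300, 0.3000, 0.2300)
After 3 purchases: (0.2480, 0.2300, 0.2980, 0.2240)
P(in Brand A after 3 purchases) = 0.2480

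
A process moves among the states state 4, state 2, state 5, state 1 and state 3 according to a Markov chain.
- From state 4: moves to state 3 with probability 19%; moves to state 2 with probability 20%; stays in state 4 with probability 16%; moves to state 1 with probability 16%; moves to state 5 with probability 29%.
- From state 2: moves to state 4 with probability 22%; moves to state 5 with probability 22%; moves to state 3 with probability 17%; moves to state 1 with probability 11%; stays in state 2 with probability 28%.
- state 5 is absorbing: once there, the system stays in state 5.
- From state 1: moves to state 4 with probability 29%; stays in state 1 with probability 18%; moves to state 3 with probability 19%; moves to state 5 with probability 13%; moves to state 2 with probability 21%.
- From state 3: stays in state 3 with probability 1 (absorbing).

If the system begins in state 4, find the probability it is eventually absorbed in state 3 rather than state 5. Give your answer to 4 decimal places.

0.4258

Let h(s) be the probability of absorption at state 3 starting from transient state s. Then h(state 3) = 1 and h(state 5) = 0. By first-step analysis:
h(state 4) = 0.16·h(state 4) + 0.2·h(state 2) + 0.29·0 + 0.16·h(state 1) + 0.19·1
h(state 2) = 0.22·h(state 4) + 0.28·h(state 2) + 0.22·0 + 0.11·h(state 1) + 0.17·1
h(state 1) = 0.29·h(state 4) + 0.21·h(state 2) + 0.13·0 + 0.18·h(state 1) + 0.19·1
Solving: h(state 4) = 0.4258, h(state 2) = 0.4419, h(state 1) = 0.4955.
Starting from state 4, the probability is 0.4258.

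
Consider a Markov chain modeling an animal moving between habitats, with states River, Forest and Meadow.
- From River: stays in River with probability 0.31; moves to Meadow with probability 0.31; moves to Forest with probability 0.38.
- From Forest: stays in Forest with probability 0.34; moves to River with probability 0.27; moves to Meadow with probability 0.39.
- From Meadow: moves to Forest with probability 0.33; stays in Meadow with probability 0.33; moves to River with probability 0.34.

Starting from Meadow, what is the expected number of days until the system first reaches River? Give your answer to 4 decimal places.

3.1579

Let t(s) be the expected number of days to first reach River from state s, with t(River) = 0. Conditioning on the first day:
t(Forest) = 1 + 0.34·t(Forest) + 0.39·t(Meadow)
t(Meadow) = 1 + 0.33·t(Forest) + 0.33·t(Meadow)
Solving: t(Forest) = 3.3812, t(Meadow) = 3.1579.
Expected days from Meadow to River: 3.1579.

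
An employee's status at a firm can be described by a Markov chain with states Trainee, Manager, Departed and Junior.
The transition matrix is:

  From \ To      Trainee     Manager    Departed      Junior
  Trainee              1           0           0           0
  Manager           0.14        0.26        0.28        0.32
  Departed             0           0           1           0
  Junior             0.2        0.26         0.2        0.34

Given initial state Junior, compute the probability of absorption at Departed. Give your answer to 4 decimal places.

Let h(s) be the probability of absorption at Departed starting from transient state s. Then h(Departed) = 1 and h(Trainee) = 0. By first-step analysis:
h(Manager) = 0.14·0 + 0.26·h(Manager) + 0.28·1 + 0.32·h(Junior)
h(Junior) = 0.2·0 + 0.26·h(Manager) + 0.2·1 + 0.34·h(Junior)
Solving: h(Manager) = 0.6140, h(Junior) = 0.5449.
Starting from Junior, the probability is 0.5449.

0.5449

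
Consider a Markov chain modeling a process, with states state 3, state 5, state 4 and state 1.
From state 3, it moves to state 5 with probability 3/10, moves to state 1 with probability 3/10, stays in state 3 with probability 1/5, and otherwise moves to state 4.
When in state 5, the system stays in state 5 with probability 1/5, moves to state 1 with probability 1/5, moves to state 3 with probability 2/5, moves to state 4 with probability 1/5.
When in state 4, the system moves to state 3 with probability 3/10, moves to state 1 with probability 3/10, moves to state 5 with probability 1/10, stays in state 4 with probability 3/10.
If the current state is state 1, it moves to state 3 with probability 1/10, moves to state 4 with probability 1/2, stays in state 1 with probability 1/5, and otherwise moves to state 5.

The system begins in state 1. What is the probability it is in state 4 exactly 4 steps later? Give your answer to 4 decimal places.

0.3083

Propagate the distribution vector 4 steps from state 1.
After 0 steps: (0.0000, 0.0000, 0.0000, 1.0000)
After 1 step: (0.1000, 0.2000, 0.5000, 0.2000)
After 2 steps: (0.2700, 0.1600, 0.3100, 0.2600)
After 3 steps: (0.2370, 0.1960, 0.3090, 0.2580)
After 4 steps: (0.2443, 0.1928, 0.3083, 0.2546)
P(in state 4 after 4 steps) = 0.3083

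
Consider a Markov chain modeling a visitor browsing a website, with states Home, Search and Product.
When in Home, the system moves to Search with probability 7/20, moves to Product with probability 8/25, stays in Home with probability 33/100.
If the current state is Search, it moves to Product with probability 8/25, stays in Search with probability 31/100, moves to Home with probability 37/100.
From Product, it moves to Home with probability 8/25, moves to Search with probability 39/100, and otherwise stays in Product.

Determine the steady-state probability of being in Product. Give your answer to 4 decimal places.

0.3107

Let the stationary distribution be π with π = πP and π_1 + π_2 + π_3 = 1.
π_1 = 0.33·π_1 + 0.37·π_2 + 0.32·π_3
π_2 = 0.35·π_1 + 0.31·π_2 + 0.39·π_3
Solving with the normalization constraint gives π = (0.3408, 0.3485, 0.3107).
So the stationary probability of Product is 0.3107.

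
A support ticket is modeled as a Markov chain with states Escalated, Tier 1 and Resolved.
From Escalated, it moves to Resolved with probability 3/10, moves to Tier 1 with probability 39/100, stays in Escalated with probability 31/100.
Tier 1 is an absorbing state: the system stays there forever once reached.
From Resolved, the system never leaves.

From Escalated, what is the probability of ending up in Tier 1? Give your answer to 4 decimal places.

0.5652

Let h(s) be the probability of absorption at Tier 1 starting from transient state s. Then h(Tier 1) = 1 and h(Resolved) = 0. By first-step analysis:
h(Escalated) = 0.31·h(Escalated) + 0.39·1 + 0.3·0
Solving: h(Escalated) = 0.5652.
Starting from Escalated, the probability is 0.5652.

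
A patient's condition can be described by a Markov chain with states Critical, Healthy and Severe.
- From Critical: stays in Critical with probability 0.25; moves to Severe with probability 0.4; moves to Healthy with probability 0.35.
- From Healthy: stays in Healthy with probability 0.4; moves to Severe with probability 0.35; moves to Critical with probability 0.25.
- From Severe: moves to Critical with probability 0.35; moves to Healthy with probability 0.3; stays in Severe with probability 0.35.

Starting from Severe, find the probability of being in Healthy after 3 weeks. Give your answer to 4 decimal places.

Propagate the distribution vector 3 weeks from Severe.
After 0 weeks: (0.0000, 0.0000, 1.0000)
After 1 week: (0.3500, 0.3000, 0.3500)
After 2 weeks: (0.2850, 0.3475, 0.3675)
After 3 weeks: (0.2868, 0.3490, 0.3643)
P(in Healthy after 3 weeks) = 0.3490

0.3490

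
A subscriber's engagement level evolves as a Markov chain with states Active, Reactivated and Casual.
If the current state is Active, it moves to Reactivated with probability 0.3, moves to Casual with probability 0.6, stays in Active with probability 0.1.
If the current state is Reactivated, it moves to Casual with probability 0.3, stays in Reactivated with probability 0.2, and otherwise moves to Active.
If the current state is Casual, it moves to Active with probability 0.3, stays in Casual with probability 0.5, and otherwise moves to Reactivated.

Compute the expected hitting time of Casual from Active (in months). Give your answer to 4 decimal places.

Let t(s) be the expected number of months to first reach Casual from state s, with t(Casual) = 0. Conditioning on the first month:
t(Active) = 1 + 0.1·t(Active) + 0.3·t(Reactivated)
t(Reactivated) = 1 + 0.5·t(Active) + 0.2·t(Reactivated)
Solving: t(Active) = 1.9298, t(Reactivated) = 2.4561.
Expected months from Active to Casual: 1.9298.

1.9298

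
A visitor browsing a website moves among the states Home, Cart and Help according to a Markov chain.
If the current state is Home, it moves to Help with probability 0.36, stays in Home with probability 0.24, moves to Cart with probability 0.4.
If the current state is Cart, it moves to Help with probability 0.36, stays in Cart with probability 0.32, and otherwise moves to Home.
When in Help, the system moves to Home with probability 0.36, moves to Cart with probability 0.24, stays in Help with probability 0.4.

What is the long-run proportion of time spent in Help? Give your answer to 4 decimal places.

0.3750

Let the stationary distribution be π with π = πP and π_1 + π_2 + π_3 = 1.
π_1 = 0.24·π_1 + 0.32·π_2 + 0.36·π_3
π_2 = 0.4·π_1 + 0.32·π_2 + 0.24·π_3
Solving with the normalization constraint gives π = (0.3102, 0.3148, 0.3750).
So the stationary probability of Help is 0.3750.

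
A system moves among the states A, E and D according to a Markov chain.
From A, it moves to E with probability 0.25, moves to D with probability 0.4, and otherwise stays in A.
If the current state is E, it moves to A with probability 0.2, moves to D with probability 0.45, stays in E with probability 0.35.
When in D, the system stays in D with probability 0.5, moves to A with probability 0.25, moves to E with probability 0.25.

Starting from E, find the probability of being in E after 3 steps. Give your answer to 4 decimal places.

Propagate the distribution vector 3 steps from E.
After 0 steps: (0.0000, 1.0000, 0.0000)
After 1 step: (0.2000, 0.3500, 0.4500)
After 2 steps: (0.2525, 0.2850, 0.4625)
After 3 steps: (0.2610, 0.2785, 0.4605)
P(in E after 3 steps) = 0.2785

0.2785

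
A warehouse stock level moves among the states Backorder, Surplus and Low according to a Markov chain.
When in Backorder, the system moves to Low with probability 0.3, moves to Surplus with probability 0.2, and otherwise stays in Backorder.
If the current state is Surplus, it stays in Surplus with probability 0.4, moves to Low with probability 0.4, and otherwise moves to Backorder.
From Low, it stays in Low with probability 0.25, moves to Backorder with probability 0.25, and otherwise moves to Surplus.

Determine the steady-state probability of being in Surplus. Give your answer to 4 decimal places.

0.3704

Let the stationary distribution be π with π = πP and π_1 + π_2 + π_3 = 1.
π_1 = 0.5·π_1 + 0.2·π_2 + 0.25·π_3
π_2 = 0.2·π_1 + 0.4·π_2 + 0.5·π_3
Solving with the normalization constraint gives π = (0.3086, 0.3704, 0.3210).
So the stationary probability of Surplus is 0.3704.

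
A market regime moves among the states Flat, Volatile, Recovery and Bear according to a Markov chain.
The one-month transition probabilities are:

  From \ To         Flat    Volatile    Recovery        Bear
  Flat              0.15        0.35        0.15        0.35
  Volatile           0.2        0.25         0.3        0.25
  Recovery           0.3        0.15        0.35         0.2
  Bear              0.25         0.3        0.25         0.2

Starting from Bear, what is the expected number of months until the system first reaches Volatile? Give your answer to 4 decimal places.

Let t(s) be the expected number of months to first reach Volatile from state s, with t(Volatile) = 0. Conditioning on the first month:
t(Flat) = 1 + 0.15·t(Flat) + 0.15·t(Recovery) + 0.35·t(Bear)
t(Recovery) = 1 + 0.3·t(Flat) + 0.35·t(Recovery) + 0.2·t(Bear)
t(Bear) = 1 + 0.25·t(Flat) + 0.25·t(Recovery) + 0.2·t(Bear)
Solving: t(Flat) = 3.4265, t(Recovery) = 4.2419, t(Bear) = 3.6464.
Expected months from Bear to Volatile: 3.6464.

3.6464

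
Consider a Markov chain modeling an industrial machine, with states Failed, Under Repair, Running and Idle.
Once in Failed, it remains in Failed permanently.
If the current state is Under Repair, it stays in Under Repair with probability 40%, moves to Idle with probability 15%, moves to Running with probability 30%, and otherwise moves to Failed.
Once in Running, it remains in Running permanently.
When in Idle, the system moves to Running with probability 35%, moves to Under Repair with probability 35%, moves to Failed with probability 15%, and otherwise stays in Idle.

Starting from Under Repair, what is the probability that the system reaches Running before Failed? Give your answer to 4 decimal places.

Let h(s) be the probability of absorption at Running starting from transient state s. Then h(Running) = 1 and h(Failed) = 0. By first-step analysis:
h(Under Repair) = 0.15·0 + 0.4·h(Under Repair) + 0.3·1 + 0.15·h(Idle)
h(Idle) = 0.15·0 + 0.35·h(Under Repair) + 0.35·1 + 0.15·h(Idle)
Solving: h(Under Repair) = 0.6721, h(Idle) = 0.6885.
Starting from Under Repair, the probability is 0.6721.

0.6721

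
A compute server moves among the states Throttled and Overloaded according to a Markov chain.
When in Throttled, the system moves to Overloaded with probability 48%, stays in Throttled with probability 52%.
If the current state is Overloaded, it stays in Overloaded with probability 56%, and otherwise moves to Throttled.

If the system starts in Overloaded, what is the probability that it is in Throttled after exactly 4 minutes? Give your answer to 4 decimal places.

Propagate the distribution vector 4 minutes from Overloaded.
After 0 minutes: (0.0000, 1.0000)
After 1 minute: (0.4400, 0.5600)
After 2 minutes: (0.4752, 0.5248)
After 3 minutes: (0.4780, 0.5220)
After 4 minutes: (0.4782, 0.5218)
P(in Throttled after 4 minutes) = 0.4782

0.4782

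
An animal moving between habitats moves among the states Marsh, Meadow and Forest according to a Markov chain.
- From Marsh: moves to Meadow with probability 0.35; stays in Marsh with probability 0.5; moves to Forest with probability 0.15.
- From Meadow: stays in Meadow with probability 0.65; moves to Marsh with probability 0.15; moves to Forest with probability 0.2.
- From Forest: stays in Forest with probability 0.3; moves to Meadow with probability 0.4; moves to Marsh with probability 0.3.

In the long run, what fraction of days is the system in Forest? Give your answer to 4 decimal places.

0.2068

Let the stationary distribution be π with π = πP and π_1 + π_2 + π_3 = 1.
π_1 = 0.5·π_1 + 0.15·π_2 + 0.3·π_3
π_2 = 0.35·π_1 + 0.65·π_2 + 0.4·π_3
Solving with the normalization constraint gives π = (0.2785, 0.5148, 0.2068).
So the stationary probability of Forest is 0.2068.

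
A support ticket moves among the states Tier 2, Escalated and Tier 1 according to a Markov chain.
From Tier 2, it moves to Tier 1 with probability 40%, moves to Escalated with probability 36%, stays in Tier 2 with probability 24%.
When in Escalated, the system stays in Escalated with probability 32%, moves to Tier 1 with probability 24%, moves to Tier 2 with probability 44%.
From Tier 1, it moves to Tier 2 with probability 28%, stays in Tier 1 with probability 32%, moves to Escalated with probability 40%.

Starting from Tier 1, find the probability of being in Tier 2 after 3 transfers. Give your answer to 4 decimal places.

Propagate the distribution vector 3 transfers from Tier 1.
After 0 transfers: (0.0000, 0.0000, 1.0000)
After 1 transfer: (0.2800, 0.4000, 0.3200)
After 2 transfers: (0.3328, 0.3568, 0.3104)
After 3 transfers: (0.3238, 0.3581, 0.3181)
P(in Tier 2 after 3 transfers) = 0.3238

0.3238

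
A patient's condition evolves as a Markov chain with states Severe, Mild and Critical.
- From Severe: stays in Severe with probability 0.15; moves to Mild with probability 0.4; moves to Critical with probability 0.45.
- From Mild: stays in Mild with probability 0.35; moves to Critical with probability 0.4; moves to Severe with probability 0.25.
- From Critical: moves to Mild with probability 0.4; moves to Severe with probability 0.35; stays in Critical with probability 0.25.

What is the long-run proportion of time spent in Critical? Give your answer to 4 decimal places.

Let the stationary distribution be π with π = πP and π_1 + π_2 + π_3 = 1.
π_1 = 0.15·π_1 + 0.25·π_2 + 0.35·π_3
π_2 = 0.4·π_1 + 0.35·π_2 + 0.4·π_3
Solving with the normalization constraint gives π = (0.2599, 0.3810, 0.3591).
So the stationary probability of Critical is 0.3591.

0.3591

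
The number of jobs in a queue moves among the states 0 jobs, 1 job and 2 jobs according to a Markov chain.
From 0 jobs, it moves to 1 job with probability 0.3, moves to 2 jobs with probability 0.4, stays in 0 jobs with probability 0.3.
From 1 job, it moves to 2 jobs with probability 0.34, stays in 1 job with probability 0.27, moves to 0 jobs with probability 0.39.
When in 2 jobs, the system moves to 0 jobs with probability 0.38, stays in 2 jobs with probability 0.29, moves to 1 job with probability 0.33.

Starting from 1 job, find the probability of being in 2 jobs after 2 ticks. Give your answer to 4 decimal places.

Sum over the intermediate state after 1 tick:
P = P(1 job→0 jobs)·P(0 jobs→2 jobs) + P(1 job→1 job)·P(1 job→2 jobs) + P(1 job→2 jobs)·P(2 jobs→2 jobs)
  = 0.39×0.4 + 0.27×0.34 + 0.34×0.29
  = 0.1560 + 0.0918 + 0.0986 = 0.3464

0.3464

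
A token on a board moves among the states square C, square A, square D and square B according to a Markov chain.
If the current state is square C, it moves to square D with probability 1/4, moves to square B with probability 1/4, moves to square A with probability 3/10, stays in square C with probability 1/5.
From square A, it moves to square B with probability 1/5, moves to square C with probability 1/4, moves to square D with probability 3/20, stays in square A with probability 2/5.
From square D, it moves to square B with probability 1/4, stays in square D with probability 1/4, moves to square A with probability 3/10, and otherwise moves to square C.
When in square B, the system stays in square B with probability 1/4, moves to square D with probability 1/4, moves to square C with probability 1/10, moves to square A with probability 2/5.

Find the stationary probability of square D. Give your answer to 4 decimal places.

Let the stationary distribution be π with π = πP and π_1 + π_2 + π_3 + π_4 = 1.
π_1 = 0.2·π_1 + 0.25·π_2 + 0.2·π_3 + 0.1·π_4
π_2 = 0.3·π_1 + 0.4·π_2 + 0.3·π_3 + 0.4·π_4
π_3 = 0.25·π_1 + 0.15·π_2 + 0.25·π_3 + 0.25·π_4
Solving with the normalization constraint gives π = (0.1948, 0.3591, 0.2141, 0.2320).
So the stationary probability of square D is 0.2141.

0.2141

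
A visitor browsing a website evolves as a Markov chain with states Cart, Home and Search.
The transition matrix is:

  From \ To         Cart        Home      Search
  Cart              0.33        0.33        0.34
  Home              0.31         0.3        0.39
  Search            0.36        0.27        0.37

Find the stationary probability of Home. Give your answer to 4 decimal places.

Let the stationary distribution be π with π = πP and π_1 + π_2 + π_3 = 1.
π_1 = 0.33·π_1 + 0.31·π_2 + 0.36·π_3
π_2 = 0.33·π_1 + 0.3·π_2 + 0.27·π_3
Solving with the normalization constraint gives π = (0.3350, 0.2991, 0.3659).
So the stationary probability of Home is 0.2991.

0.2991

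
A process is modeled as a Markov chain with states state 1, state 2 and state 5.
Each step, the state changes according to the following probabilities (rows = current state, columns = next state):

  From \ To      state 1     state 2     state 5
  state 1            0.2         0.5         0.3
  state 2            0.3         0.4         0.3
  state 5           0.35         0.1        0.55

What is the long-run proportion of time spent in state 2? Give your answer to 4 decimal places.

Let the stationary distribution be π with π = πP and π_1 + π_2 + π_3 = 1.
π_1 = 0.2·π_1 + 0.3·π_2 + 0.35·π_3
π_2 = 0.5·π_1 + 0.4·π_2 + 0.1·π_3
Solving with the normalization constraint gives π = (0.2909, 0.3091, 0.4000).
So the stationary probability of state 2 is 0.3091.

0.3091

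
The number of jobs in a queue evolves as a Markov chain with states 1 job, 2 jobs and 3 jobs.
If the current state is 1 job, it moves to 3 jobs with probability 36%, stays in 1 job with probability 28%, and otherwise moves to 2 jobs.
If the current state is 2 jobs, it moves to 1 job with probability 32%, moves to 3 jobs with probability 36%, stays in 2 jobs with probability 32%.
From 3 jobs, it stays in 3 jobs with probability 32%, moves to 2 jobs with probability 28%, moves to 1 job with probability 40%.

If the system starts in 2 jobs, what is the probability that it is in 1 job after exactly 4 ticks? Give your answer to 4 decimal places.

Propagate the distribution vector 4 ticks from 2 jobs.
After 0 ticks: (0.0000, 1.0000, 0.0000)
After 1 tick: (0.3200, 0.3200, 0.3600)
After 2 ticks: (0.3360, 0.3184, 0.3456)
After 3 ticks: (0.3342, 0.3196, 0.3462)
After 4 ticks: (0.3343, 0.3195, 0.3462)
P(in 1 job after 4 ticks) = 0.3343

0.3343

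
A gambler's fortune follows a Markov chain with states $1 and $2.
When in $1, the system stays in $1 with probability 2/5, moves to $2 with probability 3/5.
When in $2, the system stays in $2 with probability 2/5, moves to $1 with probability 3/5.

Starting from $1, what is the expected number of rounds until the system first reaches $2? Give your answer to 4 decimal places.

Let t(s) be the expected number of rounds to first reach $2 from state s, with t($2) = 0. Conditioning on the first round:
t($1) = 1 + 0.4·t($1)
Solving: t($1) = 1.6667.
Expected rounds from $1 to $2: 1.6667.

1.6667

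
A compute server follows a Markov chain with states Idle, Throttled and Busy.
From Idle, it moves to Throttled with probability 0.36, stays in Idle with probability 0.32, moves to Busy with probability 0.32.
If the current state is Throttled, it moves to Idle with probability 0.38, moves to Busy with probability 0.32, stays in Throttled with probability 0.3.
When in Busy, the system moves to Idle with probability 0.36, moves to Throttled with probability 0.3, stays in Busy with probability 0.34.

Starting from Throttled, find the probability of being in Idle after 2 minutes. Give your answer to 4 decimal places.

Sum over the intermediate state after 1 minute:
P = P(Throttled→Idle)·P(Idle→Idle) + P(Throttled→Throttled)·P(Throttled→Idle) + P(Throttled→Busy)·P(Busy→Idle)
  = 0.38×0.32 + 0.3×0.38 + 0.32×0.36
  = 0.1216 + 0.1140 + 0.1152 = 0.3508

0.3508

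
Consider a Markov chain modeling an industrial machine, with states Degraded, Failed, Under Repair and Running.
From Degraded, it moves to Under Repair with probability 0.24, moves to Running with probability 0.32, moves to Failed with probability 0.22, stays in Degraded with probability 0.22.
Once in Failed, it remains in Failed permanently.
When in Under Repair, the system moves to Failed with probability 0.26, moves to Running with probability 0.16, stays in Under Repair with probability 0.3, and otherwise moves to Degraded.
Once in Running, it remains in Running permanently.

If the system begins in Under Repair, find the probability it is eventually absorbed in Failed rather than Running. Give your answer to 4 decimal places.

0.5522

Let h(s) be the probability of absorption at Failed starting from transient state s. Then h(Failed) = 1 and h(Running) = 0. By first-step analysis:
h(Degraded) = 0.22·h(Degraded) + 0.22·1 + 0.24·h(Under Repair) + 0.32·0
h(Under Repair) = 0.28·h(Degraded) + 0.26·1 + 0.3·h(Under Repair) + 0.16·0
Solving: h(Degraded) = 0.4520, h(Under Repair) = 0.5522.
Starting from Under Repair, the probability is 0.5522.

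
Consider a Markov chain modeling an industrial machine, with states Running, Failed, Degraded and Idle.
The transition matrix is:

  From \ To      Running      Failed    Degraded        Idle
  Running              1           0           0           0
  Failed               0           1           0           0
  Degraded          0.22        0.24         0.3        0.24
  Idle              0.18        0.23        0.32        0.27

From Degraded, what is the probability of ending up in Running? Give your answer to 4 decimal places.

0.4694

Let h(s) be the probability of absorption at Running starting from transient state s. Then h(Running) = 1 and h(Failed) = 0. By first-step analysis:
h(Degraded) = 0.22·1 + 0.24·0 + 0.3·h(Degraded) + 0.24·h(Idle)
h(Idle) = 0.18·1 + 0.23·0 + 0.32·h(Degraded) + 0.27·h(Idle)
Solving: h(Degraded) = 0.4694, h(Idle) = 0.4523.
Starting from Degraded, the probability is 0.4694.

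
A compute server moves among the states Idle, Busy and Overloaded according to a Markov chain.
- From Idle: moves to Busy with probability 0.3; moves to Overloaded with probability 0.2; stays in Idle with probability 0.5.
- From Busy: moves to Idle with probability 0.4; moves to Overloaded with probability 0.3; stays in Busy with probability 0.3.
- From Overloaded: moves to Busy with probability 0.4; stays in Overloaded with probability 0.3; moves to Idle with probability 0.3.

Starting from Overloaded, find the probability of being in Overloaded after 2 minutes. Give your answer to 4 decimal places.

Sum over the intermediate state after 1 minute:
P = P(Overloaded→Idle)·P(Idle→Overloaded) + P(Overloaded→Busy)·P(Busy→Overloaded) + P(Overloaded→Overloaded)·P(Overloaded→Overloaded)
  = 0.3×0.2 + 0.4×0.3 + 0.3×0.3
  = 0.0600 + 0.1200 + 0.0900 = 0.2700

0.2700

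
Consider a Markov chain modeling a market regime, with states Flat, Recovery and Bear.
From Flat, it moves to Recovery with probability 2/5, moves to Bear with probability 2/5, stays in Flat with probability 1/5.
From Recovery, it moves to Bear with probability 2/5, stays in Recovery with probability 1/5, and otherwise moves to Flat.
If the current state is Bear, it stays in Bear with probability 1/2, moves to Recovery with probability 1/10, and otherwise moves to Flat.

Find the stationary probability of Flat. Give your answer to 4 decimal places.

0.3333

Let the stationary distribution be π with π = πP and π_1 + π_2 + π_3 = 1.
π_1 = 0.2·π_1 + 0.4·π_2 + 0.4·π_3
π_2 = 0.4·π_1 + 0.2·π_2 + 0.1·π_3
Solving with the normalization constraint gives π = (0.3333, 0.2222, 0.4444).
So the stationary probability of Flat is 0.3333.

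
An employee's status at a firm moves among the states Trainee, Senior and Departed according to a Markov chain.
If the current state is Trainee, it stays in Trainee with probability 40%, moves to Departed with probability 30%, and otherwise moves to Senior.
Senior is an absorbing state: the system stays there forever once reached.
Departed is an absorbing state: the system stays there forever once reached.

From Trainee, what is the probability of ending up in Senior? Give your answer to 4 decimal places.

0.5000

Let h(s) be the probability of absorption at Senior starting from transient state s. Then h(Senior) = 1 and h(Departed) = 0. By first-step analysis:
h(Trainee) = 0.4·h(Trainee) + 0.3·1 + 0.3·0
Solving: h(Trainee) = 0.5000.
Starting from Trainee, the probability is 0.5000.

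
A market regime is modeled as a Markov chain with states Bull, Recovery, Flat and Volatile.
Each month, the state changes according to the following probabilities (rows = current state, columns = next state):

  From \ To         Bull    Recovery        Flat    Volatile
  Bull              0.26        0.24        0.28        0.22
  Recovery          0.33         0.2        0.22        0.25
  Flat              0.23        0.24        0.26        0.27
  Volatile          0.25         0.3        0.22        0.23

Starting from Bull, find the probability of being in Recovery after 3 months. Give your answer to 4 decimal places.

0.2449

Propagate the distribution vector 3 months from Bull.
After 0 months: (1.0000, 0.0000, 0.0000, 0.0000)
After 1 month: (0.2600, 0.2400, 0.2800, 0.2200)
After 2 months: (0.2662, 0.2436, 0.2468, 0.2434)
After 3 months: (0.2672, 0.2449, 0.2458, 0.2421)
P(in Recovery after 3 months) = 0.2449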